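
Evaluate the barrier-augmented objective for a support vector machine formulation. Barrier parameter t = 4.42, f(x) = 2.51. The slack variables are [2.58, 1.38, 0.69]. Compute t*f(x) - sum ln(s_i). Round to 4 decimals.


Step 1: Compute log-barrier.
ln values: [0.9478, 0.3221, -0.3711]
phi = -(0.9478 + 0.3221 - 0.3711) = -0.8988
Step 2: Compute augmented objective.
t*f(x) = 4.42*2.51 = 11.0942
Total = 11.0942 - 0.8988 = 10.1954


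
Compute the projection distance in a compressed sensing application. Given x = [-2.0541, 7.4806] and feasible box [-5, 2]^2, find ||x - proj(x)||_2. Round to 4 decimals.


Project each component onto [-5, 2].
clip(-2.0541) = -2.0541, clip(7.4806) = 2.0
Projection = [-2.0541, 2.0]
Squared diffs: [0.0, 30.037]
Distance = sqrt(30.037) = 5.4806


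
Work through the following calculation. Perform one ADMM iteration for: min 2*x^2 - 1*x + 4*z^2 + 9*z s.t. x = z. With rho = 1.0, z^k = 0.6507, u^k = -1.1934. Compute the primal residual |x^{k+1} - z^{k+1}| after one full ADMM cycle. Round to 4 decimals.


ADMM iteration with rho = 1.0, z^k = 0.6507, u^k = -1.1934
Step 1: x-update.
Minimize 2*x^2 - 1*x + (1.0/2)*(x - 0.6507 - 1.1934)^2
FOC: (2*2 + 1.0)*x = 1 + 1.0*(0.6507 + 1.1934)
x^{k+1} = 0.5688
Step 2: z-update.
Minimize 4*z^2 + 9*z + (1.0/2)*(0.5688 - z - 1.1934)^2
FOC: (2*4 + 1.0)*z = -9 + 1.0*(0.5688 - 1.1934)
z^{k+1} = -1.0694
Step 3: u-update.
u^{k+1} = -1.1934 + 0.5688 + 1.0694 = 0.4448
Step 4: Primal residual = |0.5688 + 1.0694| = 1.6382


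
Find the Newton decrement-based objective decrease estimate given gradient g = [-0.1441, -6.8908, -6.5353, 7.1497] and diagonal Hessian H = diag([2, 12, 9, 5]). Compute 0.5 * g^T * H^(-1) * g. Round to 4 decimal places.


Step 1: H is diagonal, so H^(-1) * g = [-0.0721, -0.5742, -0.7261, 1.4299].
Step 2: g^T H^(-1) g = sum_i g_i^2 / H_ii
  = (-0.1441)^2/2 + (-6.8908)^2/12 + (-6.5353)^2/9 + (7.1497)^2/5
  = 0.0104 + 3.9569 + 4.7456 + 10.2236 = 18.9365
Step 3: Objective decrease = 0.5 * g^T H^(-1) g = 9.4683


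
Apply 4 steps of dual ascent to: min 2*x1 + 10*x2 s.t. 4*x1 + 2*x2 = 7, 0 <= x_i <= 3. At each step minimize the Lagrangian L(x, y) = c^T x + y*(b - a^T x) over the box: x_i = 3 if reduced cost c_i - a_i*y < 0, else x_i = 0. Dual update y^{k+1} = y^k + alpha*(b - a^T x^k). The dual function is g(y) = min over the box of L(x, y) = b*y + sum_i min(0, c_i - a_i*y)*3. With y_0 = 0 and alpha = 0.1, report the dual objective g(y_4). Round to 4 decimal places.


Dual ascent for LP: min 2*x1 + 10*x2, 4*x1 + 2*x2 = 7, 0 <= x_i <= 3
Step 1: y^k = 0.0, reduced costs: (2.0, 10.0)
  x^k = (0.0, 0.0), subgradient = b - a^T x = 7.0
  y^{k+1} = 0.0 + 0.1*7.0 = 0.7
Step 2: y^k = 0.7, reduced costs: (-0.8, 8.6)
  x^k = (3.0, 0.0), subgradient = b - a^T x = -5.0
  y^{k+1} = 0.7 + 0.1*-5.0 = 0.2
Step 3: y^k = 0.2, reduced costs: (1.2, 9.6)
  x^k = (0.0, 0.0), subgradient = b - a^T x = 7.0
  y^{k+1} = 0.2 + 0.1*7.0 = 0.9
Step 4: y^k = 0.9, reduced costs: (-1.6, 8.2)
  x^k = (3.0, 0.0), subgradient = b - a^T x = -5.0
  y^{k+1} = 0.9 + 0.1*-5.0 = 0.4
Dual objective at y_4 = 0.4: reduced costs (0.4, 9.2), box minimizer x = (0.0, 0.0)
g(y_4) = b*y + (c1 - a1*y)*x1 + (c2 - a2*y)*x2 = 7*0.4 + 0.4*0.0 + 9.2*0.0 = 2.8 + 0.0 + 0.0 = 2.8


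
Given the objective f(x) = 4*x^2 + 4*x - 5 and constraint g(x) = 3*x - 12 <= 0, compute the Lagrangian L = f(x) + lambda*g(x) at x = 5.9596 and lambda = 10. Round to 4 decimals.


Step 1: Evaluate f(x).
f(5.9596) = 4*5.9596^2 + 4*5.9596 - 5 = 160.9057
Step 2: Evaluate g(x).
g(5.9596) = 3*5.9596 - 12 = 5.8788
Step 3: Compute Lagrangian.
L = 160.9057 + 10*5.8788 = 219.6937


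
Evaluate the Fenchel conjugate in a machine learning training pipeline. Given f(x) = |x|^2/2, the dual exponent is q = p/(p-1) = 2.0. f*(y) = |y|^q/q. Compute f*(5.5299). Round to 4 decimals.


The conjugate exponent q satisfies 1/p + 1/q = 1.
p = 2, so q = 2/(2 - 1) = 2.0
|y|^q = 5.5299^2.0 = 30.5798
f*(5.5299) = 30.5798 / 2.0 = 15.2899


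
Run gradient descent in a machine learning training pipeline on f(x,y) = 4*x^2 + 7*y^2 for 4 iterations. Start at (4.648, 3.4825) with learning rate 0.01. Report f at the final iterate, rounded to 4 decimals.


Gradient descent on f(x,y) = 4*x^2 + 7*y^2.
Starting point: (4.648, 3.4825), alpha = 0.01
Step 1: grad_x = 2*4*4.648 = 37.184, grad_y = 2*7*3.4825 = 48.755
  x_1 = 4.648 - 0.01*37.184 = 4.2762
  y_1 = 3.4825 - 0.01*48.755 = 2.995
Step 2: grad_x = 2*4*4.2762 = 34.2093, grad_y = 2*7*2.995 = 41.9293
  x_2 = 4.2762 - 0.01*34.2093 = 3.9341
  y_2 = 2.995 - 0.01*41.9293 = 2.5757
Step 3: grad_x = 2*4*3.9341 = 31.4725, grad_y = 2*7*2.5757 = 36.0592
  x_3 = 3.9341 - 0.01*31.4725 = 3.6193
  y_3 = 2.5757 - 0.01*36.0592 = 2.2151
Step 4: grad_x = 2*4*3.6193 = 28.9547, grad_y = 2*7*2.2151 = 31.0109
  x_4 = 3.6193 - 0.01*28.9547 = 3.3298
  y_4 = 2.2151 - 0.01*31.0109 = 1.905
f(3.3298, 1.905) = 4*3.3298^2 + 7*1.905^2 = 69.7521


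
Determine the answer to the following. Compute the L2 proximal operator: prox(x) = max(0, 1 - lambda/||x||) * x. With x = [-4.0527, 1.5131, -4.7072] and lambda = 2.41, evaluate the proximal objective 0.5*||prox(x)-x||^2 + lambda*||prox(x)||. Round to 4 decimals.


Step 1: Compute ||x||.
||x|| = 6.3931
Step 2: Compute scaling factor.
scale = max(0, 1 - 2.41/6.3931) = 0.623
Step 3: prox(x) = [-2.525, 0.9427, -2.9327]
||prox(x)|| = 3.9831
Step 4: Proximal objective.
0.5*||prox-x||^2 = 2.9041
lambda*||prox|| = 9.5993
Total = 12.5033


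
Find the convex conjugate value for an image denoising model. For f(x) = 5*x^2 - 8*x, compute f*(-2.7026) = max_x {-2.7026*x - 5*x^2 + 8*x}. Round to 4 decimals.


f*(y) = sup_x {y*x - a*x^2 - b*x} = sup_x {(y-b)*x - a*x^2}
FOC: (y - b) - 2a*x = 0 => x* = (y - b)/(2a)
x* = (-2.7026 + 8)/(2*5) = 0.5297
f*(-2.7026) = (y-b)^2/(4a) = (-2.7026 + 8)^2/(4*5)
= 28.0624/20 = 1.4031


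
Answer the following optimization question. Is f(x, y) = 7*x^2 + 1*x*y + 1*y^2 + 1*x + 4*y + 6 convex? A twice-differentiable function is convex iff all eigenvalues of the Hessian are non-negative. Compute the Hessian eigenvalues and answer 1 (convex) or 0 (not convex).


The Hessian of f(x,y) = 7*x^2 + 1*x*y + 1*y^2 + 1*x + 4*y + 6 is:
H = [[14, 1], [1, 2]]
Trace = 14 + 2 = 16
Determinant = 14*2 - (1)^2 = 27
Discriminant = (16)^2 - 4*27 = 148.0
Eigenvalues: lambda_1 = 1.9172, lambda_2 = 14.0828
The function is convex.

1


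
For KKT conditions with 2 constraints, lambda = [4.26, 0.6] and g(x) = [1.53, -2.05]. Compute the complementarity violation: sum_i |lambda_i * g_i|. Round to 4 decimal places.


KKT complementary slackness check:
lambda_1 * g_1 = 4.26 * 1.53 = 6.5178
lambda_2 * g_2 = 0.6 * -2.05 = -1.23
Total violation = 6.5178 + 1.23 = 7.7478


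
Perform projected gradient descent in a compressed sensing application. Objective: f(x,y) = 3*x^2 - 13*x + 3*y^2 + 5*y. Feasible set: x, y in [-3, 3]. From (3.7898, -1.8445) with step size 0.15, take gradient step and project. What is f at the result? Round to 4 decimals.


Step 1: Compute gradient at (3.7898, -1.8445).
grad_x = 2*3*3.7898 - 13 = 9.7388
grad_y = 2*3*-1.8445 + 5 = -6.067
Step 2: Gradient step.
x_raw = 3.7898 - 0.15*9.7388 = 2.329
y_raw = -1.8445 - 0.15*-6.067 = -0.9345
Step 3: Project onto [-3, 3].
x_proj = clip(2.329) = 2.329
y_proj = clip(-0.9345) = -0.9345
Step 4: Evaluate f.
f(2.329, -0.9345) = -16.057


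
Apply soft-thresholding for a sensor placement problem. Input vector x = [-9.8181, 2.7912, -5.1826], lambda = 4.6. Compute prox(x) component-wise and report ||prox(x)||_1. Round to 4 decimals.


Soft-thresholding with lambda = 4.6:
prox(-9.8181) = sign(-9.8181)*max(|-9.8181| - 4.6, 0) = -5.2181
prox(2.7912) = sign(2.7912)*max(|2.7912| - 4.6, 0) = 0.0
prox(-5.1826) = sign(-5.1826)*max(|-5.1826| - 4.6, 0) = -0.5826
prox(x) = [-5.2181, 0.0, -0.5826]
||prox(x)||_1 = 5.2181 + 0.0 + 0.5826 = 5.8007


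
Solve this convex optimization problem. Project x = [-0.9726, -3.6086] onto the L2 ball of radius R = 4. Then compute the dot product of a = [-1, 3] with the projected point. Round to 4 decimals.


Step 1: Compute ||x|| (intermediates to 6 decimals).
||x|| = sqrt((-0.9726)^2 + (-3.6086)^2) = 3.737371
Step 2: Project.
Since ||x|| <= R, proj = x (no scaling needed).
proj(x) = [-0.9726, -3.6086]
Step 3: Dot product.
a^T * proj(x) = -1*(-0.9726) + 3*(-3.6086) = -9.8532


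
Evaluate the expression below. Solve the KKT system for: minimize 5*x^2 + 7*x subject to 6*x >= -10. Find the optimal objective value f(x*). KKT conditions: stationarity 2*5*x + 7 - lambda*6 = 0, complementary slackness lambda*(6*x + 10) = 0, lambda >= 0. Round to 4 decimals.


Step 1: Try lambda = 0 (constraint inactive).
Stationarity: 2*5*x + 7 = 0
x* = -7/(2*5) = -0.7
Check constraint: 6*-0.7 = -4.2 >= -10 -- satisfied.
Step 2: Compute optimal value.
f(x*) = 5*(-0.7)^2 + 7*(-0.7) = -2.45


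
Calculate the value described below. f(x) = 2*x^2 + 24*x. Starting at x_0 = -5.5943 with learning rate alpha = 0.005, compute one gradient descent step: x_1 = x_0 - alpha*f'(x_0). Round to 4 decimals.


We compute the gradient at x_0 and apply the update.
f'(x) = 4*x + 24
f'(-5.5943) = 4*-5.5943 + 24 = 1.6228
x_1 = -5.5943 - 0.005*1.6228 = -5.6024


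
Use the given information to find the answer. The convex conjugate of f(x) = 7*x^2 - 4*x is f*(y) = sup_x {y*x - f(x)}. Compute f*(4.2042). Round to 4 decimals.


f*(y) = sup_x {y*x - a*x^2 - b*x} = sup_x {(y-b)*x - a*x^2}
FOC: (y - b) - 2a*x = 0 => x* = (y - b)/(2a)
x* = (4.2042 + 4)/(2*7) = 0.586
f*(4.2042) = (y-b)^2/(4a) = (4.2042 + 4)^2/(4*7)
= 67.3089/28 = 2.4039


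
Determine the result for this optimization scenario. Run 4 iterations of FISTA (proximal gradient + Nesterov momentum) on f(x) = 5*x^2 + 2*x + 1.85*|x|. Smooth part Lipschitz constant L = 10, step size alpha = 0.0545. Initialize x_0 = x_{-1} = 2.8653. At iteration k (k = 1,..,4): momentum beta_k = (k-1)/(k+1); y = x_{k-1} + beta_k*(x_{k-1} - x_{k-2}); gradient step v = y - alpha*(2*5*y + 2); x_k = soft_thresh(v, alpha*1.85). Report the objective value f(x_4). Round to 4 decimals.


FISTA on f(x) = 5*x^2 + 2*x + 1.85*|x|
L = 10, alpha = 0.0545
Iteration 1: beta = 0.0, y = 2.8653 + 0.0*(2.8653 - 2.8653) = 2.8653
  grad(y) = 30.653, v = y - alpha*grad = 1.1947
  prox(v) = soft_thresh(1.1947, 0.1008) = 1.0939
Iteration 2: beta = 0.3333, y = 1.0939 + 0.3333*(1.0939 - 2.8653) = 0.5034
  grad(y) = 7.0342, v = y - alpha*grad = 0.1201
  prox(v) = soft_thresh(0.1201, 0.1008) = 0.0192
Iteration 3: beta = 0.5, y = 0.0192 + 0.5*(0.0192 - 1.0939) = -0.5181
  grad(y) = -3.181, v = y - alpha*grad = -0.3447
  prox(v) = soft_thresh(-0.3447, 0.1008) = -0.2439
Iteration 4: beta = 0.6, y = -0.2439 + 0.6*(-0.2439 - 0.0192) = -0.4018
  grad(y) = -2.0179, v = y - alpha*grad = -0.2918
  prox(v) = soft_thresh(-0.2918, 0.1008) = -0.191
f(x_4) = 5*(-0.191)^2 + 2*(-0.191) + 1.85*|-0.191| = 0.1537


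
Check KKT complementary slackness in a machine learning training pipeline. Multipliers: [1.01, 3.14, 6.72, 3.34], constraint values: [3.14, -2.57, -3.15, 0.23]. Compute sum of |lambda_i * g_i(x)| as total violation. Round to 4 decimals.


KKT complementary slackness check:
lambda_1 * g_1 = 1.01 * 3.14 = 3.1714
lambda_2 * g_2 = 3.14 * -2.57 = -8.0698
lambda_3 * g_3 = 6.72 * -3.15 = -21.168
lambda_4 * g_4 = 3.34 * 0.23 = 0.7682
Total violation = 3.1714 + 8.0698 + 21.168 + 0.7682 = 33.1774


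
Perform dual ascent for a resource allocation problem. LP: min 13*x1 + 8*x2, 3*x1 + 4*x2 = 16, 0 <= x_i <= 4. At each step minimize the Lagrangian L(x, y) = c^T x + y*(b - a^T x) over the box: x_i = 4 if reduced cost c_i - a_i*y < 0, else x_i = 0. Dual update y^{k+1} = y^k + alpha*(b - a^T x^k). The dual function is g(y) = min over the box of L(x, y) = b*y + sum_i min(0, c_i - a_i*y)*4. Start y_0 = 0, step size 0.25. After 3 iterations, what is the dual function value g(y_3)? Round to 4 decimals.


Dual ascent for LP: min 13*x1 + 8*x2, 3*x1 + 4*x2 = 16, 0 <= x_i <= 4
Step 1: y^k = 0.0, reduced costs: (13.0, 8.0)
  x^k = (0.0, 0.0), subgradient = b - a^T x = 16.0
  y^{k+1} = 0.0 + 0.25*16.0 = 4.0
Step 2: y^k = 4.0, reduced costs: (1.0, -8.0)
  x^k = (0.0, 4.0), subgradient = b - a^T x = 0.0
  y^{k+1} = 4.0 + 0.25*0.0 = 4.0
Step 3: y^k = 4.0, reduced costs: (1.0, -8.0)
  x^k = (0.0, 4.0), subgradient = b - a^T x = 0.0
  y^{k+1} = 4.0 + 0.25*0.0 = 4.0
Dual objective at y_3 = 4.0: reduced costs (1.0, -8.0), box minimizer x = (0.0, 4.0)
g(y_3) = b*y + (c1 - a1*y)*x1 + (c2 - a2*y)*x2 = 16*4.0 + 1.0*0.0 + (-8.0)*4.0 = 64.0 + 0.0 - 32.0 = 32.0


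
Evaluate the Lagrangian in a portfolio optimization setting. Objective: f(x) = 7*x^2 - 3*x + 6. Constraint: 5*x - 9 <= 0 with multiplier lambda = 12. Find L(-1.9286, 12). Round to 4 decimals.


Step 1: Evaluate f(x).
f(-1.9286) = 7*(-1.9286)^2 - 3*(-1.9286) + 6 = 37.8223
Step 2: Evaluate g(x).
g(-1.9286) = 5*-1.9286 - 9 = -18.643
Step 3: Compute Lagrangian.
L = 37.8223 + 12*-18.643 = -185.8937


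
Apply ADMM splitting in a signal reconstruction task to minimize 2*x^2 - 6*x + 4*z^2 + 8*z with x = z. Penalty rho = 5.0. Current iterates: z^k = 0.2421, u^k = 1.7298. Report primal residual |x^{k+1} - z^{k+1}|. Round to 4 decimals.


ADMM iteration with rho = 5.0, z^k = 0.2421, u^k = 1.7298
Step 1: x-update.
Minimize 2*x^2 - 6*x + (5.0/2)*(x - 0.2421 + 1.7298)^2
FOC: (2*2 + 5.0)*x = 6 + 5.0*(0.2421 - 1.7298)
x^{k+1} = -0.1598
Step 2: z-update.
Minimize 4*z^2 + 8*z + (5.0/2)*(-0.1598 - z + 1.7298)^2
FOC: (2*4 + 5.0)*z = -8 + 5.0*(-0.1598 + 1.7298)
z^{k+1} = -0.0116
Step 3: u-update.
u^{k+1} = 1.7298 - 0.1598 + 0.0116 = 1.5815
Step 4: Primal residual = |-0.1598 + 0.0116| = 0.1483


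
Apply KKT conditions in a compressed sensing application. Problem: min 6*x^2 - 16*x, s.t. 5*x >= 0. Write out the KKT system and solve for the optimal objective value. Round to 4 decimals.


Step 1: Try lambda = 0 (constraint inactive).
Stationarity: 2*6*x - 16 = 0
x* = 16/(2*6) = 4/3 = 1.3333 (rounded; the exact value 4/3 is used below)
Check constraint: 5*1.3333 = 6.6665 >= 0 -- satisfied.
Step 2: Compute optimal value.
f(x*) = 6*(4/3)^2 - 16*(4/3) = -10.6667


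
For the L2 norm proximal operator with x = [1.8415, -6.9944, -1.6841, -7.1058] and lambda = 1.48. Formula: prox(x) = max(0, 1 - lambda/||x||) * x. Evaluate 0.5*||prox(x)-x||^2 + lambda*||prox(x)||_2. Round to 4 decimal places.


Step 1: Compute ||x||.
||x|| = 10.2782
Step 2: Compute scaling factor.
scale = max(0, 1 - 1.48/10.2782) = 0.856
Step 3: prox(x) = [1.5763, -5.9872, -1.4416, -6.0826]
||prox(x)|| = 8.7982
Step 4: Proximal objective.
0.5*||prox-x||^2 = 1.0952
lambda*||prox|| = 13.0213
Total = 14.1165


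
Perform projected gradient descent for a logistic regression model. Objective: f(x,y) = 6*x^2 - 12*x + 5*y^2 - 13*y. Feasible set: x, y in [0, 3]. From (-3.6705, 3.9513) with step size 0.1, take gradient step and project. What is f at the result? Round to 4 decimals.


Step 1: Compute gradient at (-3.6705, 3.9513).
grad_x = 2*6*-3.6705 - 12 = -56.046
grad_y = 2*5*3.9513 - 13 = 26.513
Step 2: Gradient step.
x_raw = -3.6705 - 0.1*-56.046 = 1.9341
y_raw = 3.9513 - 0.1*26.513 = 1.3
Step 3: Project onto [0, 3].
x_proj = clip(1.9341) = 1.9341
y_proj = clip(1.3) = 1.3
Step 4: Evaluate f.
f(1.9341, 1.3) = -9.2147


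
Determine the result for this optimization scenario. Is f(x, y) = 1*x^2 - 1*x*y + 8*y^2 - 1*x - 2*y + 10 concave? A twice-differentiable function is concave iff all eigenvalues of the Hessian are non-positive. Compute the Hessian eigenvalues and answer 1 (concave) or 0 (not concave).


The Hessian of f(x,y) = 1*x^2 - 1*x*y + 8*y^2 - 1*x - 2*y + 10 is:
H = [[2, -1], [-1, 16]]
Trace = 2 + 16 = 18
Determinant = 2*16 - (-1)^2 = 31
Discriminant = (18)^2 - 4*31 = 200.0
Eigenvalues: lambda_1 = 1.9289, lambda_2 = 16.0711
The function is not concave.

0


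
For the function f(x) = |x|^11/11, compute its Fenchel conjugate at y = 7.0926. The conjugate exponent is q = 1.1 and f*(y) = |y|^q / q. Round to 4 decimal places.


The conjugate exponent q satisfies 1/p + 1/q = 1.
p = 11, so q = 11/(11 - 1) = 1.1
|y|^q = 7.0926^1.1 = 8.6275
f*(7.0926) = 8.6275 / 1.1 = 7.8432


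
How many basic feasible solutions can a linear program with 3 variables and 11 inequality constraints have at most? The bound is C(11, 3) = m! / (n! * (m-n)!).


Each vertex corresponds to some choice of n active constraints out of m, so the number of vertices is at most C(m, n) = m! / (n!(m-n)!).
m = 11, n = 3
Numerator: 11 * 10 * 9
Denominator: 3! = 6
C(11, 3) = 165


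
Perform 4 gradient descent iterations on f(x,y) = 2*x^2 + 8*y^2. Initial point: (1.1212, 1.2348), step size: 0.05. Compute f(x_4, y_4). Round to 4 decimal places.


Gradient descent on f(x,y) = 2*x^2 + 8*y^2.
Starting point: (1.1212, 1.2348), alpha = 0.05
Step 1: grad_x = 2*2*1.1212 = 4.4848, grad_y = 2*8*1.2348 = 19.7568
  x_1 = 1.1212 - 0.05*4.4848 = 0.897
  y_1 = 1.2348 - 0.05*19.7568 = 0.247
Step 2: grad_x = 2*2*0.897 = 3.5878, grad_y = 2*8*0.247 = 3.9514
  x_2 = 0.897 - 0.05*3.5878 = 0.7176
  y_2 = 0.247 - 0.05*3.9514 = 0.0494
Step 3: grad_x = 2*2*0.7176 = 2.8703, grad_y = 2*8*0.0494 = 0.7903
  x_3 = 0.7176 - 0.05*2.8703 = 0.5741
  y_3 = 0.0494 - 0.05*0.7903 = 0.0099
Step 4: grad_x = 2*2*0.5741 = 2.2962, grad_y = 2*8*0.0099 = 0.1581
  x_4 = 0.5741 - 0.05*2.2962 = 0.4592
  y_4 = 0.0099 - 0.05*0.1581 = 0.002
f(0.4592, 0.002) = 2*0.4592^2 + 8*0.002^2 = 0.4218


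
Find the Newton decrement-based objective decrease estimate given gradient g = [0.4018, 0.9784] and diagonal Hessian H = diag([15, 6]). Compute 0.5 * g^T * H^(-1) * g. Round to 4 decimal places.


Step 1: H is diagonal, so H^(-1) * g = [0.0268, 0.1631].
Step 2: g^T H^(-1) g = sum_i g_i^2 / H_ii
  = (0.4018)^2/15 + (0.9784)^2/6
  = 0.0108 + 0.1595 = 0.1703
Step 3: Objective decrease = 0.5 * g^T H^(-1) g = 0.0852


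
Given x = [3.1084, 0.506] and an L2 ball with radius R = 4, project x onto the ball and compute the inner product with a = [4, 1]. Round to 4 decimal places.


Step 1: Compute ||x|| (intermediates to 6 decimals).
||x|| = sqrt(3.1084^2 + 0.506^2) = 3.149315
Step 2: Project.
Since ||x|| <= R, proj = x (no scaling needed).
proj(x) = [3.1084, 0.506]
Step 3: Dot product.
a^T * proj(x) = 4*3.1084 + 1*0.506 = 12.9396


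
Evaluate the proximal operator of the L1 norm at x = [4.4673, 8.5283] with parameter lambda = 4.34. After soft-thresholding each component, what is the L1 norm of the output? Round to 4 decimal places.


Soft-thresholding with lambda = 4.34:
prox(4.4673) = sign(4.4673)*max(|4.4673| - 4.34, 0) = 0.1273
prox(8.5283) = sign(8.5283)*max(|8.5283| - 4.34, 0) = 4.1883
prox(x) = [0.1273, 4.1883]
||prox(x)||_1 = 0.1273 + 4.1883 = 4.3156


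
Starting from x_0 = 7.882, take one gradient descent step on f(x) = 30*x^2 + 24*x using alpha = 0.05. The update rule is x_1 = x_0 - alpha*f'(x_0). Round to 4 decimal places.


We compute the gradient at x_0 and apply the update.
f'(x) = 60*x + 24
f'(7.882) = 60*7.882 + 24 = 496.92
x_1 = 7.882 - 0.05*496.92 = -16.964


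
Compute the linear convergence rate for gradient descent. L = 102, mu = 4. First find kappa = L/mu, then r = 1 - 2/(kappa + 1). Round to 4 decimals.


Step 1: Compute the condition number.
kappa = L/mu = 102/4 = 25.5
Step 2: Compute the convergence rate.
r = 1 - 2/(kappa + 1) = 1 - 2*mu/(L + mu) = (L - mu)/(L + mu) = 98/106 = 0.9245


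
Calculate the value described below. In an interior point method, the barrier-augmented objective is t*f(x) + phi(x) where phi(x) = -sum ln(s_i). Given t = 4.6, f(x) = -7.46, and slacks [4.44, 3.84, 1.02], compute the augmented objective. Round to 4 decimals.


Step 1: Compute log-barrier.
ln values: [1.4907, 1.3455, 0.0198]
phi = -(1.4907 + 1.3455 + 0.0198) = -2.8559
Step 2: Compute augmented objective.
t*f(x) = 4.6*-7.46 = -34.316
Total = -34.316 - 2.8559 = -37.1719


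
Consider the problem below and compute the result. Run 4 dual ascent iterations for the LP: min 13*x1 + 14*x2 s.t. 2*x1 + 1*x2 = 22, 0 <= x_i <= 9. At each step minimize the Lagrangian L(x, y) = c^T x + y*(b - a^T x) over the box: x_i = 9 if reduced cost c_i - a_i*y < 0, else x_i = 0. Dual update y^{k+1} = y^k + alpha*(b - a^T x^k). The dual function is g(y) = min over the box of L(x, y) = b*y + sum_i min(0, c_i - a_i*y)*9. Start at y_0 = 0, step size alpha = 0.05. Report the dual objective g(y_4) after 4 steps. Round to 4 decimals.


Dual ascent for LP: min 13*x1 + 14*x2, 2*x1 + 1*x2 = 22, 0 <= x_i <= 9
Step 1: y^k = 0.0, reduced costs: (13.0, 14.0)
  x^k = (0.0, 0.0), subgradient = b - a^T x = 22.0
  y^{k+1} = 0.0 + 0.05*22.0 = 1.1
Step 2: y^k = 1.1, reduced costs: (10.8, 12.9)
  x^k = (0.0, 0.0), subgradient = b - a^T x = 22.0
  y^{k+1} = 1.1 + 0.05*22.0 = 2.2
Step 3: y^k = 2.2, reduced costs: (8.6, 11.8)
  x^k = (0.0, 0.0), subgradient = b - a^T x = 22.0
  y^{k+1} = 2.2 + 0.05*22.0 = 3.3
Step 4: y^k = 3.3, reduced costs: (6.4, 10.7)
  x^k = (0.0, 0.0), subgradient = b - a^T x = 22.0
  y^{k+1} = 3.3 + 0.05*22.0 = 4.4
Dual objective at y_4 = 4.4: reduced costs (4.2, 9.6), box minimizer x = (0.0, 0.0)
g(y_4) = b*y + (c1 - a1*y)*x1 + (c2 - a2*y)*x2 = 22*4.4 + 4.2*0.0 + 9.6*0.0 = 96.8 + 0.0 + 0.0 = 96.8


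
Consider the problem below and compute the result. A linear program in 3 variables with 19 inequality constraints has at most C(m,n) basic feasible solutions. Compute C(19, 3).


Each vertex corresponds to some choice of n active constraints out of m, so the number of vertices is at most C(m, n) = m! / (n!(m-n)!).
m = 19, n = 3
Numerator: 19 * 18 * 17
Denominator: 3! = 6
C(19, 3) = 969


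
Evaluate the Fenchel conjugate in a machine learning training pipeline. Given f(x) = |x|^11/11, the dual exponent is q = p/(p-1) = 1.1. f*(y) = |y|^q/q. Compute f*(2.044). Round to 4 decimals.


The conjugate exponent q satisfies 1/p + 1/q = 1.
p = 11, so q = 11/(11 - 1) = 1.1
|y|^q = 2.044^1.1 = 2.1955
f*(2.044) = 2.1955 / 1.1 = 1.9959


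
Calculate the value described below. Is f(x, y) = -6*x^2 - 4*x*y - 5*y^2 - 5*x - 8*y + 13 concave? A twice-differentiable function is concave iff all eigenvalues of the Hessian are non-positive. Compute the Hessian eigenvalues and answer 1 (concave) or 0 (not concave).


The Hessian of f(x,y) = -6*x^2 - 4*x*y - 5*y^2 - 5*x - 8*y + 13 is:
H = [[-12, -4], [-4, -10]]
Trace = -12 - 10 = -22
Determinant = -12*-10 - (-4)^2 = 104
Discriminant = (-22)^2 - 4*104 = 68.0
Eigenvalues: lambda_1 = -15.1231, lambda_2 = -6.8769
The function is concave.

1


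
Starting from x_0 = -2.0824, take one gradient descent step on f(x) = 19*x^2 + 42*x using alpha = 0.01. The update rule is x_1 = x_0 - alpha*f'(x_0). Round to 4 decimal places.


We compute the gradient at x_0 and apply the update.
f'(x) = 38*x + 42
f'(-2.0824) = 38*-2.0824 + 42 = -37.1312
x_1 = -2.0824 - 0.01*-37.1312 = -1.7111


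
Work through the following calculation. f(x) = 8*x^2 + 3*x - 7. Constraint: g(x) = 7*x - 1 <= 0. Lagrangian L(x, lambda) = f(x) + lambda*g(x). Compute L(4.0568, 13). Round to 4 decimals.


Step 1: Evaluate f(x).
f(4.0568) = 8*4.0568^2 + 3*4.0568 - 7 = 136.8314
Step 2: Evaluate g(x).
g(4.0568) = 7*4.0568 - 1 = 27.3976
Step 3: Compute Lagrangian.
L = 136.8314 + 13*27.3976 = 493.0002


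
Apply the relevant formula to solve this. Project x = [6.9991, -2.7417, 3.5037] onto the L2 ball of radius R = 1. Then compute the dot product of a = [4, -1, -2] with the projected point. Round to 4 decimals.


Step 1: Compute ||x|| (intermediates to 6 decimals).
||x|| = sqrt(6.9991^2 + (-2.7417)^2 + 3.5037^2) = 8.293385
Step 2: Project.
Since ||x|| > R, scale = R/||x|| = 1/8.293385 = 0.120578, proj(x) = scale * x
proj(x) = [0.843937, -0.330589, 0.422469]
Step 3: Dot product.
a^T * proj(x) = 4*0.843937 - 1*(-0.330589) - 2*0.422469 = 2.8614


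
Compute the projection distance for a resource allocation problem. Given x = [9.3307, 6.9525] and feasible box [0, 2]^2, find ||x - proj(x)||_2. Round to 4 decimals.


Project each component onto [0, 2].
clip(9.3307) = 2.0, clip(6.9525) = 2.0
Projection = [2.0, 2.0]
Squared diffs: [53.7392, 24.5273]
Distance = sqrt(78.2665) = 8.8468


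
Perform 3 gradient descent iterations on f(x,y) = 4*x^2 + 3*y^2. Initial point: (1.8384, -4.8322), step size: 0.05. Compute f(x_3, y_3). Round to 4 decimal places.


Gradient descent on f(x,y) = 4*x^2 + 3*y^2.
Starting point: (1.8384, -4.8322), alpha = 0.05
Step 1: grad_x = 2*4*1.8384 = 14.7072, grad_y = 2*3*-4.8322 = -28.9932
  x_1 = 1.8384 - 0.05*14.7072 = 1.103
  y_1 = -4.8322 - 0.05*-28.9932 = -3.3825
Step 2: grad_x = 2*4*1.103 = 8.8243, grad_y = 2*3*-3.3825 = -20.2952
  x_2 = 1.103 - 0.05*8.8243 = 0.6618
  y_2 = -3.3825 - 0.05*-20.2952 = -2.3678
Step 3: grad_x = 2*4*0.6618 = 5.2946, grad_y = 2*3*-2.3678 = -14.2067
  x_3 = 0.6618 - 0.05*5.2946 = 0.3971
  y_3 = -2.3678 - 0.05*-14.2067 = -1.6574
f(0.3971, -1.6574) = 4*0.3971^2 + 3*(-1.6574)^2 = 8.8721


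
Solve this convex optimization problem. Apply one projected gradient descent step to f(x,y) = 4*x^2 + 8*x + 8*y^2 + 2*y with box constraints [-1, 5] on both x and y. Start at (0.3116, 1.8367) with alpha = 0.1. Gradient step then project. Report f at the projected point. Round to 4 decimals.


Step 1: Compute gradient at (0.3116, 1.8367).
grad_x = 2*4*0.3116 + 8 = 10.4928
grad_y = 2*8*1.8367 + 2 = 31.3872
Step 2: Gradient step.
x_raw = 0.3116 - 0.1*10.4928 = -0.7377
y_raw = 1.8367 - 0.1*31.3872 = -1.302
Step 3: Project onto [-1, 5].
x_proj = clip(-0.7377) = -0.7377
y_proj = clip(-1.302) = -1.0
Step 4: Evaluate f.
f(-0.7377, -1.0) = 2.2752


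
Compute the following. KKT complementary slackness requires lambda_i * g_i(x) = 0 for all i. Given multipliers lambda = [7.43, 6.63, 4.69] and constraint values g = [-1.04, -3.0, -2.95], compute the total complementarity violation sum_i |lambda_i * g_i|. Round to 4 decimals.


KKT complementary slackness check:
lambda_1 * g_1 = 7.43 * -1.04 = -7.7272
lambda_2 * g_2 = 6.63 * -3.0 = -19.89
lambda_3 * g_3 = 4.69 * -2.95 = -13.8355
Total violation = 7.7272 + 19.89 + 13.8355 = 41.4527


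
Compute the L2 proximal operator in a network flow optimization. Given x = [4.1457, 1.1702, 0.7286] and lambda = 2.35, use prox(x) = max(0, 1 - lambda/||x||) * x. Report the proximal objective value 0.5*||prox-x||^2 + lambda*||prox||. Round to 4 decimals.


Step 1: Compute ||x||.
||x|| = 4.3689
Step 2: Compute scaling factor.
scale = max(0, 1 - 2.35/4.3689) = 0.4621
Step 3: prox(x) = [1.9157, 0.5408, 0.3367]
||prox(x)|| = 2.0189
Step 4: Proximal objective.
0.5*||prox-x||^2 = 2.7613
lambda*||prox|| = 4.7444
Total = 7.5056


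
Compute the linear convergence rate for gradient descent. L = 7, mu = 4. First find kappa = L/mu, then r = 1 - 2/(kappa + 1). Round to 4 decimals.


Step 1: Compute the condition number.
kappa = L/mu = 7/4 = 1.75
Step 2: Compute the convergence rate.
r = 1 - 2/(kappa + 1) = 1 - 2*mu/(L + mu) = (L - mu)/(L + mu) = 3/11 = 0.2727


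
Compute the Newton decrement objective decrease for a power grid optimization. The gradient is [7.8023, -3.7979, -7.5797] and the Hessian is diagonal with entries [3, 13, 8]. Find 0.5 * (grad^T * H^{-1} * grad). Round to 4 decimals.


Step 1: H is diagonal, so H^(-1) * g = [2.6008, -0.2921, -0.9475].
Step 2: g^T H^(-1) g = sum_i g_i^2 / H_ii
  = (7.8023)^2/3 + (-3.7979)^2/13 + (-7.5797)^2/8
  = 20.292 + 1.1095 + 7.1815 = 28.583
Step 3: Objective decrease = 0.5 * g^T H^(-1) g = 14.2915


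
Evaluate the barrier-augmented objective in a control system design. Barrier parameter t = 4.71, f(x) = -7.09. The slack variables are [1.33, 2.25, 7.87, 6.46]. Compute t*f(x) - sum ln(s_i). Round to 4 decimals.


Step 1: Compute log-barrier.
ln values: [0.2852, 0.8109, 2.0631, 1.8656]
phi = -(0.2852 + 0.8109 + 2.0631 + 1.8656) = -5.0248
Step 2: Compute augmented objective.
t*f(x) = 4.71*-7.09 = -33.3939
Total = -33.3939 - 5.0248 = -38.4187


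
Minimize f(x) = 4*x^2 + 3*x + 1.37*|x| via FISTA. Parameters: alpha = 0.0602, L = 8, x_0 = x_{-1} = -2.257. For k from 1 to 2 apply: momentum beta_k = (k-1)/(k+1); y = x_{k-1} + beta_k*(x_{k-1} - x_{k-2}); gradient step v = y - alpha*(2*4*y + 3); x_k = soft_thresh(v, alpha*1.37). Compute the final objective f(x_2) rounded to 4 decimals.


FISTA on f(x) = 4*x^2 + 3*x + 1.37*|x|
L = 8, alpha = 0.0602
Iteration 1: beta = 0.0, y = -2.257 + 0.0*(-2.257 + 2.257) = -2.257
  grad(y) = -15.056, v = y - alpha*grad = -1.3506
  prox(v) = soft_thresh(-1.3506, 0.0825) = -1.2682
Iteration 2: beta = 0.3333, y = -1.2682 + 0.3333*(-1.2682 + 2.257) = -0.9385
  grad(y) = -4.5083, v = y - alpha*grad = -0.6671
  prox(v) = soft_thresh(-0.6671, 0.0825) = -0.5847
f(x_2) = 4*(-0.5847)^2 + 3*(-0.5847) + 1.37*|-0.5847| = 0.4143


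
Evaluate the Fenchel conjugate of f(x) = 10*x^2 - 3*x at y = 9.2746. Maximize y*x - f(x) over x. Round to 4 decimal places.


f*(y) = sup_x {y*x - a*x^2 - b*x} = sup_x {(y-b)*x - a*x^2}
FOC: (y - b) - 2a*x = 0 => x* = (y - b)/(2a)
x* = (9.2746 + 3)/(2*10) = 0.6137
f*(9.2746) = (y-b)^2/(4a) = (9.2746 + 3)^2/(4*10)
= 150.6658/40 = 3.7666


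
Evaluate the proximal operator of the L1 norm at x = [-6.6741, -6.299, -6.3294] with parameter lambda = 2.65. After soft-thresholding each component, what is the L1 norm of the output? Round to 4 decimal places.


Soft-thresholding with lambda = 2.65:
prox(-6.6741) = sign(-6.6741)*max(|-6.6741| - 2.65, 0) = -4.0241
prox(-6.299) = sign(-6.299)*max(|-6.299| - 2.65, 0) = -3.649
prox(-6.3294) = sign(-6.3294)*max(|-6.3294| - 2.65, 0) = -3.6794
prox(x) = [-4.0241, -3.649, -3.6794]
||prox(x)||_1 = 4.0241 + 3.649 + 3.6794 = 11.3525


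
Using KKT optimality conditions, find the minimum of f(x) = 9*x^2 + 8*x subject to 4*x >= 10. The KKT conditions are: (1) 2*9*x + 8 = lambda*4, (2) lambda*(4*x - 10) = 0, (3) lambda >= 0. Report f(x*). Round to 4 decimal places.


Step 1: Try lambda = 0 (constraint inactive).
x_unc = -8/(2*9) = -0.4444
Check: 4*-0.4444 = -1.7776 < 10 -- violated!
Step 2: Constraint must be active: 4*x = 10
x* = 10/4 = 2.5
lambda = (2*9*2.5 + 8)/4 = 13.25
Step 3: Compute optimal value.
f(x*) = 9*2.5^2 + 8*2.5 = 76.25


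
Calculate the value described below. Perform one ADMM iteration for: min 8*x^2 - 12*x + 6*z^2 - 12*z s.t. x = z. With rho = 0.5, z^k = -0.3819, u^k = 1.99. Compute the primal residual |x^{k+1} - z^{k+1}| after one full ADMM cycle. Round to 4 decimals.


ADMM iteration with rho = 0.5, z^k = -0.3819, u^k = 1.99
Step 1: x-update.
Minimize 8*x^2 - 12*x + (0.5/2)*(x + 0.3819 + 1.99)^2
FOC: (2*8 + 0.5)*x = 12 + 0.5*(-0.3819 - 1.99)
x^{k+1} = 0.6554
Step 2: z-update.
Minimize 6*z^2 - 12*z + (0.5/2)*(0.6554 - z + 1.99)^2
FOC: (2*6 + 0.5)*z = 12 + 0.5*(0.6554 + 1.99)
z^{k+1} = 1.0658
Step 3: u-update.
u^{k+1} = 1.99 + 0.6554 - 1.0658 = 1.5796
Step 4: Primal residual = |0.6554 - 1.0658| = 0.4104


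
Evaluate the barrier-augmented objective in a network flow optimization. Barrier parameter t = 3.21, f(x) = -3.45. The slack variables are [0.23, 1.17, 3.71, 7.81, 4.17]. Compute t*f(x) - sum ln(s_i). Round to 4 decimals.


Step 1: Compute log-barrier.
ln values: [-1.4697, 0.157, 1.311, 2.0554, 1.4279]
phi = -(-1.4697 + 0.157 + 1.311 + 2.0554 + 1.4279) = -3.4817
Step 2: Compute augmented objective.
t*f(x) = 3.21*-3.45 = -11.0745
Total = -11.0745 - 3.4817 = -14.5562


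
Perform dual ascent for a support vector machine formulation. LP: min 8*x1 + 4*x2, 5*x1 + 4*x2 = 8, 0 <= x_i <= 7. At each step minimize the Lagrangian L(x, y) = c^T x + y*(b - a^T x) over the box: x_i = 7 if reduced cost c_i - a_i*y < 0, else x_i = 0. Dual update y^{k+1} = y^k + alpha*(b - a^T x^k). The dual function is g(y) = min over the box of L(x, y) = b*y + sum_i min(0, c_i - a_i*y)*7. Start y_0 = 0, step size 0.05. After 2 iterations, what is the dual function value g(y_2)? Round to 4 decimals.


Dual ascent for LP: min 8*x1 + 4*x2, 5*x1 + 4*x2 = 8, 0 <= x_i <= 7
Step 1: y^k = 0.0, reduced costs: (8.0, 4.0)
  x^k = (0.0, 0.0), subgradient = b - a^T x = 8.0
  y^{k+1} = 0.0 + 0.05*8.0 = 0.4
Step 2: y^k = 0.4, reduced costs: (6.0, 2.4)
  x^k = (0.0, 0.0), subgradient = b - a^T x = 8.0
  y^{k+1} = 0.4 + 0.05*8.0 = 0.8
Dual objective at y_2 = 0.8: reduced costs (4.0, 0.8), box minimizer x = (0.0, 0.0)
g(y_2) = b*y + (c1 - a1*y)*x1 + (c2 - a2*y)*x2 = 8*0.8 + 4.0*0.0 + 0.8*0.0 = 6.4 + 0.0 + 0.0 = 6.4


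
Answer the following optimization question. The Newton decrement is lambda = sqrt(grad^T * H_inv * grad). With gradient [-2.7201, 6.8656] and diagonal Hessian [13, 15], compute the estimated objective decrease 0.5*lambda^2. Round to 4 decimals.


Step 1: H is diagonal, so H^(-1) * g = [-0.2092, 0.4577].
Step 2: g^T H^(-1) g = sum_i g_i^2 / H_ii
  = (-2.7201)^2/13 + (6.8656)^2/15
  = 0.5691 + 3.1424 = 3.7116
Step 3: Objective decrease = 0.5 * g^T H^(-1) g = 1.8558


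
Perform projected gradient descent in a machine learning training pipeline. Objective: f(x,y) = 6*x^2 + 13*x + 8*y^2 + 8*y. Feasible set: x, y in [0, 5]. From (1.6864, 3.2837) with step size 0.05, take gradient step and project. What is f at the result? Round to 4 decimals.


Step 1: Compute gradient at (1.6864, 3.2837).
grad_x = 2*6*1.6864 + 13 = 33.2368
grad_y = 2*8*3.2837 + 8 = 60.5392
Step 2: Gradient step.
x_raw = 1.6864 - 0.05*33.2368 = 0.0246
y_raw = 3.2837 - 0.05*60.5392 = 0.2567
Step 3: Project onto [0, 5].
x_proj = clip(0.0246) = 0.0246
y_proj = clip(0.2567) = 0.2567
Step 4: Evaluate f.
f(0.0246, 0.2567) = 2.9041


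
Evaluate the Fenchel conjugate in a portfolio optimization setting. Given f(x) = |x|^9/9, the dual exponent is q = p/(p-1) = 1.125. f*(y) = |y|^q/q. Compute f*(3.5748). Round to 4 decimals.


The conjugate exponent q satisfies 1/p + 1/q = 1.
p = 9, so q = 9/(9 - 1) = 1.125
|y|^q = 3.5748^1.125 = 4.1919
f*(3.5748) = 4.1919 / 1.125 = 3.7261


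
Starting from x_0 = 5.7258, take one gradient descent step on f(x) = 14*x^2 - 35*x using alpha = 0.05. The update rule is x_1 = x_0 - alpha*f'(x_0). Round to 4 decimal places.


We compute the gradient at x_0 and apply the update.
f'(x) = 28*x - 35
f'(5.7258) = 28*5.7258 - 35 = 125.3224
x_1 = 5.7258 - 0.05*125.3224 = -0.5403


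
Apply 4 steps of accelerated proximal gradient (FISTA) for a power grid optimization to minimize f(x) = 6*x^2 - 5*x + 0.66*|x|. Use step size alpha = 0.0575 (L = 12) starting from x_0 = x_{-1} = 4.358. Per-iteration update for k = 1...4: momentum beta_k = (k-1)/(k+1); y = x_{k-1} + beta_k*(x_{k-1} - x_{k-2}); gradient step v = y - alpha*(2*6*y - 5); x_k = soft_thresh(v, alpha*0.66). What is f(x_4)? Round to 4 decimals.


FISTA on f(x) = 6*x^2 - 5*x + 0.66*|x|
L = 12, alpha = 0.0575
Iteration 1: beta = 0.0, y = 4.358 + 0.0*(4.358 - 4.358) = 4.358
  grad(y) = 47.296, v = y - alpha*grad = 1.6385
  prox(v) = soft_thresh(1.6385, 0.038) = 1.6005
Iteration 2: beta = 0.3333, y = 1.6005 + 0.3333*(1.6005 - 4.358) = 0.6814
  grad(y) = 3.1765, v = y - alpha*grad = 0.4987
  prox(v) = soft_thresh(0.4987, 0.038) = 0.4608
Iteration 3: beta = 0.5, y = 0.4608 + 0.5*(0.4608 - 1.6005) = -0.1091
  grad(y) = -6.3092, v = y - alpha*grad = 0.2537
  prox(v) = soft_thresh(0.2537, 0.038) = 0.2157
Iteration 4: beta = 0.6, y = 0.2157 + 0.6*(0.2157 - 0.4608) = 0.0687
  grad(y) = -4.1756, v = y - alpha*grad = 0.3088
  prox(v) = soft_thresh(0.3088, 0.038) = 0.2708
f(x_4) = 6*0.2708^2 - 5*0.2708 + 0.66*|0.2708| = -0.7353


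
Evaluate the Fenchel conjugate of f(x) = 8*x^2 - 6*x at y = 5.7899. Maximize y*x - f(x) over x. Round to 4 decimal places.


f*(y) = sup_x {y*x - a*x^2 - b*x} = sup_x {(y-b)*x - a*x^2}
FOC: (y - b) - 2a*x = 0 => x* = (y - b)/(2a)
x* = (5.7899 + 6)/(2*8) = 0.7369
f*(5.7899) = (y-b)^2/(4a) = (5.7899 + 6)^2/(4*8)
= 139.0017/32 = 4.3438


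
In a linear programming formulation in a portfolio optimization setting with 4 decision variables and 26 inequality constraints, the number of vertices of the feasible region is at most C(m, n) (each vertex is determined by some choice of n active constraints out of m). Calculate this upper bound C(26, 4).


Each vertex corresponds to some choice of n active constraints out of m, so the number of vertices is at most C(m, n) = m! / (n!(m-n)!).
m = 26, n = 4
Numerator: 26 * 25 * 24 * 23
Denominator: 4! = 24
C(26, 4) = 14950


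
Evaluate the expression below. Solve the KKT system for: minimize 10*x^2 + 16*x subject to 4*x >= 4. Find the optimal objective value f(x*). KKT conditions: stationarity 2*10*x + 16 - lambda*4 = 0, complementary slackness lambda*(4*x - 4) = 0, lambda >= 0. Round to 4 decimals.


Step 1: Try lambda = 0 (constraint inactive).
x_unc = -16/(2*10) = -0.8
Check: 4*-0.8 = -3.2 < 4 -- violated!
Step 2: Constraint must be active: 4*x = 4
x* = 4/4 = 1.0
lambda = (2*10*1.0 + 16)/4 = 9.0
Step 3: Compute optimal value.
f(x*) = 10*1.0^2 + 16*1.0 = 26.0


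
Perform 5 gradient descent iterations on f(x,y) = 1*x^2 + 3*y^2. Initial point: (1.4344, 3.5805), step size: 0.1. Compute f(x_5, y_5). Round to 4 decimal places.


Gradient descent on f(x,y) = 1*x^2 + 3*y^2.
Starting point: (1.4344, 3.5805), alpha = 0.1
Step 1: grad_x = 2*1*1.4344 = 2.8688, grad_y = 2*3*3.5805 = 21.483
  x_1 = 1.4344 - 0.1*2.8688 = 1.1475
  y_1 = 3.5805 - 0.1*21.483 = 1.4322
Step 2: grad_x = 2*1*1.1475 = 2.295, grad_y = 2*3*1.4322 = 8.5932
  x_2 = 1.1475 - 0.1*2.295 = 0.918
  y_2 = 1.4322 - 0.1*8.5932 = 0.5729
Step 3: grad_x = 2*1*0.918 = 1.836, grad_y = 2*3*0.5729 = 3.4373
  x_3 = 0.918 - 0.1*1.836 = 0.7344
  y_3 = 0.5729 - 0.1*3.4373 = 0.2292
Step 4: grad_x = 2*1*0.7344 = 1.4688, grad_y = 2*3*0.2292 = 1.3749
  x_4 = 0.7344 - 0.1*1.4688 = 0.5875
  y_4 = 0.2292 - 0.1*1.3749 = 0.0917
Step 5: grad_x = 2*1*0.5875 = 1.1751, grad_y = 2*3*0.0917 = 0.55
  x_5 = 0.5875 - 0.1*1.1751 = 0.47
  y_5 = 0.0917 - 0.1*0.55 = 0.0367
f(0.47, 0.0367) = 1*0.47^2 + 3*0.0367^2 = 0.225


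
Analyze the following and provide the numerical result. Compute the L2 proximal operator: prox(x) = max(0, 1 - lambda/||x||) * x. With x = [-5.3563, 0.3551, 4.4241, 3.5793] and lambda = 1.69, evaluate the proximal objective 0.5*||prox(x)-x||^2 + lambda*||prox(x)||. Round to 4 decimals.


Step 1: Compute ||x||.
||x|| = 7.823
Step 2: Compute scaling factor.
scale = max(0, 1 - 1.69/7.823) = 0.784
Step 3: prox(x) = [-4.1992, 0.2784, 3.4684, 2.8061]
||prox(x)|| = 6.133
Step 4: Proximal objective.
0.5*||prox-x||^2 = 1.4281
lambda*||prox|| = 10.3648
Total = 11.7929


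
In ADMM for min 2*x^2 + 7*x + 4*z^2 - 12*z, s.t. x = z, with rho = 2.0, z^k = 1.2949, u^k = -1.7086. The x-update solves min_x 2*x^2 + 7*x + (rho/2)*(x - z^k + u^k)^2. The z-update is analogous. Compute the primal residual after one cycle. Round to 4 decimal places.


ADMM iteration with rho = 2.0, z^k = 1.2949, u^k = -1.7086
Step 1: x-update.
Minimize 2*x^2 + 7*x + (2.0/2)*(x - 1.2949 - 1.7086)^2
FOC: (2*2 + 2.0)*x = -7 + 2.0*(1.2949 + 1.7086)
x^{k+1} = -0.1655
Step 2: z-update.
Minimize 4*z^2 - 12*z + (2.0/2)*(-0.1655 - z - 1.7086)^2
FOC: (2*4 + 2.0)*z = 12 + 2.0*(-0.1655 - 1.7086)
z^{k+1} = 0.8252
Step 3: u-update.
u^{k+1} = -1.7086 - 0.1655 - 0.8252 = -2.6993
Step 4: Primal residual = |-0.1655 - 0.8252| = 0.9907


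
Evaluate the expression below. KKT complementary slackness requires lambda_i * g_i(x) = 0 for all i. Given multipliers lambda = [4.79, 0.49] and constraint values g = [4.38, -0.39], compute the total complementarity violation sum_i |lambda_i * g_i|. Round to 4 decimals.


KKT complementary slackness check:
lambda_1 * g_1 = 4.79 * 4.38 = 20.9802
lambda_2 * g_2 = 0.49 * -0.39 = -0.1911
Total violation = 20.9802 + 0.1911 = 21.1713


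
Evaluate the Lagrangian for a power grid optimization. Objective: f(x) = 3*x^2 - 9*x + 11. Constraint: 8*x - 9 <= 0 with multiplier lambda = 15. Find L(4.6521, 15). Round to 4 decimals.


Step 1: Evaluate f(x).
f(4.6521) = 3*4.6521^2 - 9*4.6521 + 11 = 34.0572
Step 2: Evaluate g(x).
g(4.6521) = 8*4.6521 - 9 = 28.2168
Step 3: Compute Lagrangian.
L = 34.0572 + 15*28.2168 = 457.3092


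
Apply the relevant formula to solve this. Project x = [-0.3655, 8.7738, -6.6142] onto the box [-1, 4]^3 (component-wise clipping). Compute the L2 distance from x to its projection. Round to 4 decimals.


Project each component onto [-1, 4].
clip(-0.3655) = -0.3655, clip(8.7738) = 4.0, clip(-6.6142) = -1.0
Projection = [-0.3655, 4.0, -1.0]
Squared diffs: [0.0, 22.7892, 31.5192]
Distance = sqrt(54.3084) = 7.3694
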